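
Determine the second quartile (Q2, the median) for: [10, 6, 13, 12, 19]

12

Step 1: Sort the data: [6, 10, 12, 13, 19]
Step 2: n = 5
Step 3: Q2 is the median. Since n is odd, it is the middle value at position 3: 12
Step 4: Q2 = 12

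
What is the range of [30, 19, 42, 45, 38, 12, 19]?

33

Step 1: Identify the maximum value: max = 45
Step 2: Identify the minimum value: min = 12
Step 3: Range = max - min = 45 - 12 = 33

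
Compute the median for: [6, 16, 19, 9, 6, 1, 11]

9

Step 1: Sort the data in ascending order: [1, 6, 6, 9, 11, 16, 19]
Step 2: The number of values is n = 7.
Step 3: Since n is odd, the median is the middle value at position 4: 9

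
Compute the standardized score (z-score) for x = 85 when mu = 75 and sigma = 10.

1

Step 1: Recall the z-score formula: z = (x - mu) / sigma
Step 2: Substitute values: z = (85 - 75) / 10
Step 3: z = 10 / 10 = 1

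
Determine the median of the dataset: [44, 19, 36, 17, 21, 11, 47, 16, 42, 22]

21.5

Step 1: Sort the data in ascending order: [11, 16, 17, 19, 21, 22, 36, 42, 44, 47]
Step 2: The number of values is n = 10.
Step 3: Since n is even, the median is the average of positions 5 and 6:
  Median = (21 + 22) / 2 = 21.5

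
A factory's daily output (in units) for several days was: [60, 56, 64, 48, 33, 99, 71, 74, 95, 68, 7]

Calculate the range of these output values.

92

Step 1: Identify the maximum value: max = 99
Step 2: Identify the minimum value: min = 7
Step 3: Range = max - min = 99 - 7 = 92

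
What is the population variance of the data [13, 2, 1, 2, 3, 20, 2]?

46.6939

Step 1: Compute the mean: (13 + 2 + 1 + 2 + 3 + 20 + 2) / 7 = 6.1429
Step 2: Compute squared deviations from the mean:
  (13 - 6.1429)^2 = 47.0204
  (2 - 6.1429)^2 = 17.1633
  (1 - 6.1429)^2 = 26.449
  (2 - 6.1429)^2 = 17.1633
  (3 - 6.1429)^2 = 9.8776
  (20 - 6.1429)^2 = 192.0204
  (2 - 6.1429)^2 = 17.1633
Step 3: Sum of squared deviations = 326.8571
Step 4: Population variance = 326.8571 / 7 = 46.6939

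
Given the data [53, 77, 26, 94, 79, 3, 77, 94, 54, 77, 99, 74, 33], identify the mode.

77

Step 1: Count the frequency of each value:
  3: appears 1 time(s)
  26: appears 1 time(s)
  33: appears 1 time(s)
  53: appears 1 time(s)
  54: appears 1 time(s)
  74: appears 1 time(s)
  77: appears 3 time(s)
  79: appears 1 time(s)
  94: appears 2 time(s)
  99: appears 1 time(s)
Step 2: The value 77 appears most frequently (3 times).
Step 3: Mode = 77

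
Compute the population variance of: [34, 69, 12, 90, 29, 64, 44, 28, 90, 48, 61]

591.8347

Step 1: Compute the mean: (34 + 69 + 12 + 90 + 29 + 64 + 44 + 28 + 90 + 48 + 61) / 11 = 51.7273
Step 2: Compute squared deviations from the mean:
  (34 - 51.7273)^2 = 314.2562
  (69 - 51.7273)^2 = 298.3471
  (12 - 51.7273)^2 = 1578.2562
  (90 - 51.7273)^2 = 1464.8017
  (29 - 51.7273)^2 = 516.5289
  (64 - 51.7273)^2 = 150.6198
  (44 - 51.7273)^2 = 59.7107
  (28 - 51.7273)^2 = 562.9835
  (90 - 51.7273)^2 = 1464.8017
  (48 - 51.7273)^2 = 13.8926
  (61 - 51.7273)^2 = 85.9835
Step 3: Sum of squared deviations = 6510.1818
Step 4: Population variance = 6510.1818 / 11 = 591.8347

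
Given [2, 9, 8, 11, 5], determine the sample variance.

12.5

Step 1: Compute the mean: (2 + 9 + 8 + 11 + 5) / 5 = 7
Step 2: Compute squared deviations from the mean:
  (2 - 7)^2 = 25
  (9 - 7)^2 = 4
  (8 - 7)^2 = 1
  (11 - 7)^2 = 16
  (5 - 7)^2 = 4
Step 3: Sum of squared deviations = 50
Step 4: Sample variance = 50 / 4 = 12.5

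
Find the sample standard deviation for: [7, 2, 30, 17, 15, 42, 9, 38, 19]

13.9503

Step 1: Compute the mean: 19.8889
Step 2: Sum of squared deviations from the mean: 1556.8889
Step 3: Sample variance = 1556.8889 / 8 = 194.6111
Step 4: Standard deviation = sqrt(194.6111) = 13.9503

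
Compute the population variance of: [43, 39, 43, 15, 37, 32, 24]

93.9184

Step 1: Compute the mean: (43 + 39 + 43 + 15 + 37 + 32 + 24) / 7 = 33.2857
Step 2: Compute squared deviations from the mean:
  (43 - 33.2857)^2 = 94.3673
  (39 - 33.2857)^2 = 32.6531
  (43 - 33.2857)^2 = 94.3673
  (15 - 33.2857)^2 = 334.3673
  (37 - 33.2857)^2 = 13.7959
  (32 - 33.2857)^2 = 1.6531
  (24 - 33.2857)^2 = 86.2245
Step 3: Sum of squared deviations = 657.4286
Step 4: Population variance = 657.4286 / 7 = 93.9184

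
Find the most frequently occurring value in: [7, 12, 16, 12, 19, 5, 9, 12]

12

Step 1: Count the frequency of each value:
  5: appears 1 time(s)
  7: appears 1 time(s)
  9: appears 1 time(s)
  12: appears 3 time(s)
  16: appears 1 time(s)
  19: appears 1 time(s)
Step 2: The value 12 appears most frequently (3 times).
Step 3: Mode = 12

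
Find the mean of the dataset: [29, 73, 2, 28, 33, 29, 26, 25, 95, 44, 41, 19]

37

Step 1: Sum all values: 29 + 73 + 2 + 28 + 33 + 29 + 26 + 25 + 95 + 44 + 41 + 19 = 444
Step 2: Count the number of values: n = 12
Step 3: Mean = sum / n = 444 / 12 = 37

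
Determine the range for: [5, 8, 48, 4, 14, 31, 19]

44

Step 1: Identify the maximum value: max = 48
Step 2: Identify the minimum value: min = 4
Step 3: Range = max - min = 48 - 4 = 44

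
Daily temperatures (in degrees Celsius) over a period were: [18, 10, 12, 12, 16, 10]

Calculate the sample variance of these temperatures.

10.8

Step 1: Compute the mean: (18 + 10 + 12 + 12 + 16 + 10) / 6 = 13
Step 2: Compute squared deviations from the mean:
  (18 - 13)^2 = 25
  (10 - 13)^2 = 9
  (12 - 13)^2 = 1
  (12 - 13)^2 = 1
  (16 - 13)^2 = 9
  (10 - 13)^2 = 9
Step 3: Sum of squared deviations = 54
Step 4: Sample variance = 54 / 5 = 10.8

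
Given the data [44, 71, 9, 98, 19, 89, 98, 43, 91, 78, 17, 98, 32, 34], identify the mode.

98

Step 1: Count the frequency of each value:
  9: appears 1 time(s)
  17: appears 1 time(s)
  19: appears 1 time(s)
  32: appears 1 time(s)
  34: appears 1 time(s)
  43: appears 1 time(s)
  44: appears 1 time(s)
  71: appears 1 time(s)
  78: appears 1 time(s)
  89: appears 1 time(s)
  91: appears 1 time(s)
  98: appears 3 time(s)
Step 2: The value 98 appears most frequently (3 times).
Step 3: Mode = 98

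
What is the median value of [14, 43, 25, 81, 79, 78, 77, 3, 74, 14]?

58.5

Step 1: Sort the data in ascending order: [3, 14, 14, 25, 43, 74, 77, 78, 79, 81]
Step 2: The number of values is n = 10.
Step 3: Since n is even, the median is the average of positions 5 and 6:
  Median = (43 + 74) / 2 = 58.5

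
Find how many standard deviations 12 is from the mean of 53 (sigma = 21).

-1.9524

Step 1: Recall the z-score formula: z = (x - mu) / sigma
Step 2: Substitute values: z = (12 - 53) / 21
Step 3: z = -41 / 21 = -1.9524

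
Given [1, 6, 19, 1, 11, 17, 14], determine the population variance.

46.4082

Step 1: Compute the mean: (1 + 6 + 19 + 1 + 11 + 17 + 14) / 7 = 9.8571
Step 2: Compute squared deviations from the mean:
  (1 - 9.8571)^2 = 78.449
  (6 - 9.8571)^2 = 14.8776
  (19 - 9.8571)^2 = 83.5918
  (1 - 9.8571)^2 = 78.449
  (11 - 9.8571)^2 = 1.3061
  (17 - 9.8571)^2 = 51.0204
  (14 - 9.8571)^2 = 17.1633
Step 3: Sum of squared deviations = 324.8571
Step 4: Population variance = 324.8571 / 7 = 46.4082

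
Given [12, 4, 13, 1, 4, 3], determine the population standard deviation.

4.5977

Step 1: Compute the mean: 6.1667
Step 2: Sum of squared deviations from the mean: 126.8333
Step 3: Population variance = 126.8333 / 6 = 21.1389
Step 4: Standard deviation = sqrt(21.1389) = 4.5977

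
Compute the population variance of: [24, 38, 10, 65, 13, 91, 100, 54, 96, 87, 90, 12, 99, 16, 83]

1219.5822

Step 1: Compute the mean: (24 + 38 + 10 + 65 + 13 + 91 + 100 + 54 + 96 + 87 + 90 + 12 + 99 + 16 + 83) / 15 = 58.5333
Step 2: Compute squared deviations from the mean:
  (24 - 58.5333)^2 = 1192.5511
  (38 - 58.5333)^2 = 421.6178
  (10 - 58.5333)^2 = 2355.4844
  (65 - 58.5333)^2 = 41.8178
  (13 - 58.5333)^2 = 2073.2844
  (91 - 58.5333)^2 = 1054.0844
  (100 - 58.5333)^2 = 1719.4844
  (54 - 58.5333)^2 = 20.5511
  (96 - 58.5333)^2 = 1403.7511
  (87 - 58.5333)^2 = 810.3511
  (90 - 58.5333)^2 = 990.1511
  (12 - 58.5333)^2 = 2165.3511
  (99 - 58.5333)^2 = 1637.5511
  (16 - 58.5333)^2 = 1809.0844
  (83 - 58.5333)^2 = 598.6178
Step 3: Sum of squared deviations = 18293.7333
Step 4: Population variance = 18293.7333 / 15 = 1219.5822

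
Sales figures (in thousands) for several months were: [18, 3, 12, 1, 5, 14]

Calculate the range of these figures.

17

Step 1: Identify the maximum value: max = 18
Step 2: Identify the minimum value: min = 1
Step 3: Range = max - min = 18 - 1 = 17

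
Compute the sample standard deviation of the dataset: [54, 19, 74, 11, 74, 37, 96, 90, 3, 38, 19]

32.7683

Step 1: Compute the mean: 46.8182
Step 2: Sum of squared deviations from the mean: 10737.6364
Step 3: Sample variance = 10737.6364 / 10 = 1073.7636
Step 4: Standard deviation = sqrt(1073.7636) = 32.7683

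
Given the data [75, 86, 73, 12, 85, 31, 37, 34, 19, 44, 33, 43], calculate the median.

40

Step 1: Sort the data in ascending order: [12, 19, 31, 33, 34, 37, 43, 44, 73, 75, 85, 86]
Step 2: The number of values is n = 12.
Step 3: Since n is even, the median is the average of positions 6 and 7:
  Median = (37 + 43) / 2 = 40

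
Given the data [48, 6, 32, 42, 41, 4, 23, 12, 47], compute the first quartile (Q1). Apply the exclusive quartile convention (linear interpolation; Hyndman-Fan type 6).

9

Step 1: Sort the data: [4, 6, 12, 23, 32, 41, 42, 47, 48]
Step 2: n = 9
Step 3: Using the exclusive quartile method:
  Q1 = 9
  Q2 (median) = 32
  Q3 = 44.5
  IQR = Q3 - Q1 = 44.5 - 9 = 35.5
Step 4: Q1 = 9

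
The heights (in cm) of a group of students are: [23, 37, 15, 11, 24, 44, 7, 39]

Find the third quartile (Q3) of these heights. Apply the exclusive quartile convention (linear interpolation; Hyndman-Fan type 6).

38.5

Step 1: Sort the data: [7, 11, 15, 23, 24, 37, 39, 44]
Step 2: n = 8
Step 3: Using the exclusive quartile method:
  Q1 = 12
  Q2 (median) = 23.5
  Q3 = 38.5
  IQR = Q3 - Q1 = 38.5 - 12 = 26.5
Step 4: Q3 = 38.5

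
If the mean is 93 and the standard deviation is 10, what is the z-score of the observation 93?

0

Step 1: Recall the z-score formula: z = (x - mu) / sigma
Step 2: Substitute values: z = (93 - 93) / 10
Step 3: z = 0 / 10 = 0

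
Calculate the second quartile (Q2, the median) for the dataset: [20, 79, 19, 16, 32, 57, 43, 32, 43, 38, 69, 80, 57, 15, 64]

43

Step 1: Sort the data: [15, 16, 19, 20, 32, 32, 38, 43, 43, 57, 57, 64, 69, 79, 80]
Step 2: n = 15
Step 3: Q2 is the median. Since n is odd, it is the middle value at position 8: 43
Step 4: Q2 = 43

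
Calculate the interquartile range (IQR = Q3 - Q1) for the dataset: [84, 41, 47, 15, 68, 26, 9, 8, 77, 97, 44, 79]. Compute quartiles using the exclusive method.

60.75

Step 1: Sort the data: [8, 9, 15, 26, 41, 44, 47, 68, 77, 79, 84, 97]
Step 2: n = 12
Step 3: Using the exclusive quartile method:
  Q1 = 17.75
  Q2 (median) = 45.5
  Q3 = 78.5
  IQR = Q3 - Q1 = 78.5 - 17.75 = 60.75
Step 4: IQR = 60.75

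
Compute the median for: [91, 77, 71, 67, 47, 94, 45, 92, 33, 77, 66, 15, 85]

71

Step 1: Sort the data in ascending order: [15, 33, 45, 47, 66, 67, 71, 77, 77, 85, 91, 92, 94]
Step 2: The number of values is n = 13.
Step 3: Since n is odd, the median is the middle value at position 7: 71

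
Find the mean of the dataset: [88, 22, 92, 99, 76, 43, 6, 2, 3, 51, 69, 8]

46.5833

Step 1: Sum all values: 88 + 22 + 92 + 99 + 76 + 43 + 6 + 2 + 3 + 51 + 69 + 8 = 559
Step 2: Count the number of values: n = 12
Step 3: Mean = sum / n = 559 / 12 = 46.5833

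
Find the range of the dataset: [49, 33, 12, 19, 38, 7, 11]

42

Step 1: Identify the maximum value: max = 49
Step 2: Identify the minimum value: min = 7
Step 3: Range = max - min = 49 - 7 = 42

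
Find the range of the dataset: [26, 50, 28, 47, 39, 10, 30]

40

Step 1: Identify the maximum value: max = 50
Step 2: Identify the minimum value: min = 10
Step 3: Range = max - min = 50 - 10 = 40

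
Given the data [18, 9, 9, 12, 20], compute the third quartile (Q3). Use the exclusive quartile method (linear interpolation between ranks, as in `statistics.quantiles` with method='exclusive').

19

Step 1: Sort the data: [9, 9, 12, 18, 20]
Step 2: n = 5
Step 3: Using the exclusive quartile method:
  Q1 = 9
  Q2 (median) = 12
  Q3 = 19
  IQR = Q3 - Q1 = 19 - 9 = 10
Step 4: Q3 = 19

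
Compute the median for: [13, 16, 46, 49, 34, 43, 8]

34

Step 1: Sort the data in ascending order: [8, 13, 16, 34, 43, 46, 49]
Step 2: The number of values is n = 7.
Step 3: Since n is odd, the median is the middle value at position 4: 34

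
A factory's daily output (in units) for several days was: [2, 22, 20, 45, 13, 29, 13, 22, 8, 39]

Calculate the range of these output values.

43

Step 1: Identify the maximum value: max = 45
Step 2: Identify the minimum value: min = 2
Step 3: Range = max - min = 45 - 2 = 43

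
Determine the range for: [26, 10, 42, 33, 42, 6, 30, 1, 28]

41

Step 1: Identify the maximum value: max = 42
Step 2: Identify the minimum value: min = 1
Step 3: Range = max - min = 42 - 1 = 41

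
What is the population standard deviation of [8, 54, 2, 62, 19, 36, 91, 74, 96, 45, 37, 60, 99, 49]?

29.738

Step 1: Compute the mean: 52.2857
Step 2: Sum of squared deviations from the mean: 12380.8571
Step 3: Population variance = 12380.8571 / 14 = 884.3469
Step 4: Standard deviation = sqrt(884.3469) = 29.738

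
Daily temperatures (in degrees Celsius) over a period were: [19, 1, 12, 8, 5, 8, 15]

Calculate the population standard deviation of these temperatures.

5.6496

Step 1: Compute the mean: 9.7143
Step 2: Sum of squared deviations from the mean: 223.4286
Step 3: Population variance = 223.4286 / 7 = 31.9184
Step 4: Standard deviation = sqrt(31.9184) = 5.6496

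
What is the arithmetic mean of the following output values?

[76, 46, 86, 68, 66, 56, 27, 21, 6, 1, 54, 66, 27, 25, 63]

45.8667

Step 1: Sum all values: 76 + 46 + 86 + 68 + 66 + 56 + 27 + 21 + 6 + 1 + 54 + 66 + 27 + 25 + 63 = 688
Step 2: Count the number of values: n = 15
Step 3: Mean = sum / n = 688 / 15 = 45.8667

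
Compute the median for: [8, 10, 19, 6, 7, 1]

7.5

Step 1: Sort the data in ascending order: [1, 6, 7, 8, 10, 19]
Step 2: The number of values is n = 6.
Step 3: Since n is even, the median is the average of positions 3 and 4:
  Median = (7 + 8) / 2 = 7.5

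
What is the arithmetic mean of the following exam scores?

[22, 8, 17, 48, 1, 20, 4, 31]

18.875

Step 1: Sum all values: 22 + 8 + 17 + 48 + 1 + 20 + 4 + 31 = 151
Step 2: Count the number of values: n = 8
Step 3: Mean = sum / n = 151 / 8 = 18.875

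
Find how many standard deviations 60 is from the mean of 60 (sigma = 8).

0

Step 1: Recall the z-score formula: z = (x - mu) / sigma
Step 2: Substitute values: z = (60 - 60) / 8
Step 3: z = 0 / 8 = 0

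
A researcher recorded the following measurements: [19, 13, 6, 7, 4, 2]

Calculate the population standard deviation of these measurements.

5.7951

Step 1: Compute the mean: 8.5
Step 2: Sum of squared deviations from the mean: 201.5
Step 3: Population variance = 201.5 / 6 = 33.5833
Step 4: Standard deviation = sqrt(33.5833) = 5.7951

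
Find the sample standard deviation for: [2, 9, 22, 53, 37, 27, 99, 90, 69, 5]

35.1285

Step 1: Compute the mean: 41.3
Step 2: Sum of squared deviations from the mean: 11106.1
Step 3: Sample variance = 11106.1 / 9 = 1234.0111
Step 4: Standard deviation = sqrt(1234.0111) = 35.1285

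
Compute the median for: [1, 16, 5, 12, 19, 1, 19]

12

Step 1: Sort the data in ascending order: [1, 1, 5, 12, 16, 19, 19]
Step 2: The number of values is n = 7.
Step 3: Since n is odd, the median is the middle value at position 4: 12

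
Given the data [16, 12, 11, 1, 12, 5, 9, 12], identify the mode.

12

Step 1: Count the frequency of each value:
  1: appears 1 time(s)
  5: appears 1 time(s)
  9: appears 1 time(s)
  11: appears 1 time(s)
  12: appears 3 time(s)
  16: appears 1 time(s)
Step 2: The value 12 appears most frequently (3 times).
Step 3: Mode = 12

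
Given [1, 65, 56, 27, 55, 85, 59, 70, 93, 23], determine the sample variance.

820.4889

Step 1: Compute the mean: (1 + 65 + 56 + 27 + 55 + 85 + 59 + 70 + 93 + 23) / 10 = 53.4
Step 2: Compute squared deviations from the mean:
  (1 - 53.4)^2 = 2745.76
  (65 - 53.4)^2 = 134.56
  (56 - 53.4)^2 = 6.76
  (27 - 53.4)^2 = 696.96
  (55 - 53.4)^2 = 2.56
  (85 - 53.4)^2 = 998.56
  (59 - 53.4)^2 = 31.36
  (70 - 53.4)^2 = 275.56
  (93 - 53.4)^2 = 1568.16
  (23 - 53.4)^2 = 924.16
Step 3: Sum of squared deviations = 7384.4
Step 4: Sample variance = 7384.4 / 9 = 820.4889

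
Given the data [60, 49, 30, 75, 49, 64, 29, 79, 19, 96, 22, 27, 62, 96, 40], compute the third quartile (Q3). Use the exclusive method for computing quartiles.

75

Step 1: Sort the data: [19, 22, 27, 29, 30, 40, 49, 49, 60, 62, 64, 75, 79, 96, 96]
Step 2: n = 15
Step 3: Using the exclusive quartile method:
  Q1 = 29
  Q2 (median) = 49
  Q3 = 75
  IQR = Q3 - Q1 = 75 - 29 = 46
Step 4: Q3 = 75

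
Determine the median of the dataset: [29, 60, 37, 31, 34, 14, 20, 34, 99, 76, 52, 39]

35.5

Step 1: Sort the data in ascending order: [14, 20, 29, 31, 34, 34, 37, 39, 52, 60, 76, 99]
Step 2: The number of values is n = 12.
Step 3: Since n is even, the median is the average of positions 6 and 7:
  Median = (34 + 37) / 2 = 35.5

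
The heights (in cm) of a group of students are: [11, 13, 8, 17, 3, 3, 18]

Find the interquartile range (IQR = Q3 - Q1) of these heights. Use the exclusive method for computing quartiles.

14

Step 1: Sort the data: [3, 3, 8, 11, 13, 17, 18]
Step 2: n = 7
Step 3: Using the exclusive quartile method:
  Q1 = 3
  Q2 (median) = 11
  Q3 = 17
  IQR = Q3 - Q1 = 17 - 3 = 14
Step 4: IQR = 14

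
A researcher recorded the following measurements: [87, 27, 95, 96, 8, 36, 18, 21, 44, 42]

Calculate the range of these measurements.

88

Step 1: Identify the maximum value: max = 96
Step 2: Identify the minimum value: min = 8
Step 3: Range = max - min = 96 - 8 = 88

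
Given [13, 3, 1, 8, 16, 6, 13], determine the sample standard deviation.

5.6231

Step 1: Compute the mean: 8.5714
Step 2: Sum of squared deviations from the mean: 189.7143
Step 3: Sample variance = 189.7143 / 6 = 31.619
Step 4: Standard deviation = sqrt(31.619) = 5.6231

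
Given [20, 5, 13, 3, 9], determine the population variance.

36.8

Step 1: Compute the mean: (20 + 5 + 13 + 3 + 9) / 5 = 10
Step 2: Compute squared deviations from the mean:
  (20 - 10)^2 = 100
  (5 - 10)^2 = 25
  (13 - 10)^2 = 9
  (3 - 10)^2 = 49
  (9 - 10)^2 = 1
Step 3: Sum of squared deviations = 184
Step 4: Population variance = 184 / 5 = 36.8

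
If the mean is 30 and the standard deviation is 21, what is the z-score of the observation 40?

0.4762

Step 1: Recall the z-score formula: z = (x - mu) / sigma
Step 2: Substitute values: z = (40 - 30) / 21
Step 3: z = 10 / 21 = 0.4762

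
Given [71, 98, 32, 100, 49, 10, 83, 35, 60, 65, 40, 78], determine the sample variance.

770.2652

Step 1: Compute the mean: (71 + 98 + 32 + 100 + 49 + 10 + 83 + 35 + 60 + 65 + 40 + 78) / 12 = 60.0833
Step 2: Compute squared deviations from the mean:
  (71 - 60.0833)^2 = 119.1736
  (98 - 60.0833)^2 = 1437.6736
  (32 - 60.0833)^2 = 788.6736
  (100 - 60.0833)^2 = 1593.3403
  (49 - 60.0833)^2 = 122.8403
  (10 - 60.0833)^2 = 2508.3403
  (83 - 60.0833)^2 = 525.1736
  (35 - 60.0833)^2 = 629.1736
  (60 - 60.0833)^2 = 0.0069
  (65 - 60.0833)^2 = 24.1736
  (40 - 60.0833)^2 = 403.3403
  (78 - 60.0833)^2 = 321.0069
Step 3: Sum of squared deviations = 8472.9167
Step 4: Sample variance = 8472.9167 / 11 = 770.2652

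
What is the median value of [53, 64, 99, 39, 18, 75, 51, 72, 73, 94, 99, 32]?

68

Step 1: Sort the data in ascending order: [18, 32, 39, 51, 53, 64, 72, 73, 75, 94, 99, 99]
Step 2: The number of values is n = 12.
Step 3: Since n is even, the median is the average of positions 6 and 7:
  Median = (64 + 72) / 2 = 68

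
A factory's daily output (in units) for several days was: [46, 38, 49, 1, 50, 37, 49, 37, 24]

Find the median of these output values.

38

Step 1: Sort the data in ascending order: [1, 24, 37, 37, 38, 46, 49, 49, 50]
Step 2: The number of values is n = 9.
Step 3: Since n is odd, the median is the middle value at position 5: 38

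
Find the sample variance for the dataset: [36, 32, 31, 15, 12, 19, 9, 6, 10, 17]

113.3444

Step 1: Compute the mean: (36 + 32 + 31 + 15 + 12 + 19 + 9 + 6 + 10 + 17) / 10 = 18.7
Step 2: Compute squared deviations from the mean:
  (36 - 18.7)^2 = 299.29
  (32 - 18.7)^2 = 176.89
  (31 - 18.7)^2 = 151.29
  (15 - 18.7)^2 = 13.69
  (12 - 18.7)^2 = 44.89
  (19 - 18.7)^2 = 0.09
  (9 - 18.7)^2 = 94.09
  (6 - 18.7)^2 = 161.29
  (10 - 18.7)^2 = 75.69
  (17 - 18.7)^2 = 2.89
Step 3: Sum of squared deviations = 1020.1
Step 4: Sample variance = 1020.1 / 9 = 113.3444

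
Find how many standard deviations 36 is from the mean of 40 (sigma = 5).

-0.8

Step 1: Recall the z-score formula: z = (x - mu) / sigma
Step 2: Substitute values: z = (36 - 40) / 5
Step 3: z = -4 / 5 = -0.8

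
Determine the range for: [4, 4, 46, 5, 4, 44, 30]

42

Step 1: Identify the maximum value: max = 46
Step 2: Identify the minimum value: min = 4
Step 3: Range = max - min = 46 - 4 = 42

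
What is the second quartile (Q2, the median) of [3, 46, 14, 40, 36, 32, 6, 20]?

26

Step 1: Sort the data: [3, 6, 14, 20, 32, 36, 40, 46]
Step 2: n = 8
Step 3: Q2 is the median. Since n is even, it is the average of the values at positions 4 and 5:
  Q2 = (20 + 32) / 2 = 26
Step 4: Q2 = 26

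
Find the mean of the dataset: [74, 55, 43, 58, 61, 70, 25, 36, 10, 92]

52.4

Step 1: Sum all values: 74 + 55 + 43 + 58 + 61 + 70 + 25 + 36 + 10 + 92 = 524
Step 2: Count the number of values: n = 10
Step 3: Mean = sum / n = 524 / 10 = 52.4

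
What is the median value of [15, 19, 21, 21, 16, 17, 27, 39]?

20

Step 1: Sort the data in ascending order: [15, 16, 17, 19, 21, 21, 27, 39]
Step 2: The number of values is n = 8.
Step 3: Since n is even, the median is the average of positions 4 and 5:
  Median = (19 + 21) / 2 = 20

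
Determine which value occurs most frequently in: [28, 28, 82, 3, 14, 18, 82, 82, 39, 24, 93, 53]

82

Step 1: Count the frequency of each value:
  3: appears 1 time(s)
  14: appears 1 time(s)
  18: appears 1 time(s)
  24: appears 1 time(s)
  28: appears 2 time(s)
  39: appears 1 time(s)
  53: appears 1 time(s)
  82: appears 3 time(s)
  93: appears 1 time(s)
Step 2: The value 82 appears most frequently (3 times).
Step 3: Mode = 82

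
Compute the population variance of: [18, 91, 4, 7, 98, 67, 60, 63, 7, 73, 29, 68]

1054.6875

Step 1: Compute the mean: (18 + 91 + 4 + 7 + 98 + 67 + 60 + 63 + 7 + 73 + 29 + 68) / 12 = 48.75
Step 2: Compute squared deviations from the mean:
  (18 - 48.75)^2 = 945.5625
  (91 - 48.75)^2 = 1785.0625
  (4 - 48.75)^2 = 2002.5625
  (7 - 48.75)^2 = 1743.0625
  (98 - 48.75)^2 = 2425.5625
  (67 - 48.75)^2 = 333.0625
  (60 - 48.75)^2 = 126.5625
  (63 - 48.75)^2 = 203.0625
  (7 - 48.75)^2 = 1743.0625
  (73 - 48.75)^2 = 588.0625
  (29 - 48.75)^2 = 390.0625
  (68 - 48.75)^2 = 370.5625
Step 3: Sum of squared deviations = 12656.25
Step 4: Population variance = 12656.25 / 12 = 1054.6875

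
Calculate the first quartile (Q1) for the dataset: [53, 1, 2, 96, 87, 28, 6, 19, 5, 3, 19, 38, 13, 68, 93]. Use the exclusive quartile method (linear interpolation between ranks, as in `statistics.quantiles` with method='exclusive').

5

Step 1: Sort the data: [1, 2, 3, 5, 6, 13, 19, 19, 28, 38, 53, 68, 87, 93, 96]
Step 2: n = 15
Step 3: Using the exclusive quartile method:
  Q1 = 5
  Q2 (median) = 19
  Q3 = 68
  IQR = Q3 - Q1 = 68 - 5 = 63
Step 4: Q1 = 5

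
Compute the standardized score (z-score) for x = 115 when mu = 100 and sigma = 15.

1

Step 1: Recall the z-score formula: z = (x - mu) / sigma
Step 2: Substitute values: z = (115 - 100) / 15
Step 3: z = 15 / 15 = 1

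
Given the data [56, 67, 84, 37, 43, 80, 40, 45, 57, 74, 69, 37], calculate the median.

56.5

Step 1: Sort the data in ascending order: [37, 37, 40, 43, 45, 56, 57, 67, 69, 74, 80, 84]
Step 2: The number of values is n = 12.
Step 3: Since n is even, the median is the average of positions 6 and 7:
  Median = (56 + 57) / 2 = 56.5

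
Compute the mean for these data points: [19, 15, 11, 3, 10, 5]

10.5

Step 1: Sum all values: 19 + 15 + 11 + 3 + 10 + 5 = 63
Step 2: Count the number of values: n = 6
Step 3: Mean = sum / n = 63 / 6 = 10.5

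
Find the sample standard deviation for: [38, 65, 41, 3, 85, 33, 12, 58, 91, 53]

28.5324

Step 1: Compute the mean: 47.9
Step 2: Sum of squared deviations from the mean: 7326.9
Step 3: Sample variance = 7326.9 / 9 = 814.1
Step 4: Standard deviation = sqrt(814.1) = 28.5324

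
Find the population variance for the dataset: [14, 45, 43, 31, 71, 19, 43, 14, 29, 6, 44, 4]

360.5208

Step 1: Compute the mean: (14 + 45 + 43 + 31 + 71 + 19 + 43 + 14 + 29 + 6 + 44 + 4) / 12 = 30.25
Step 2: Compute squared deviations from the mean:
  (14 - 30.25)^2 = 264.0625
  (45 - 30.25)^2 = 217.5625
  (43 - 30.25)^2 = 162.5625
  (31 - 30.25)^2 = 0.5625
  (71 - 30.25)^2 = 1660.5625
  (19 - 30.25)^2 = 126.5625
  (43 - 30.25)^2 = 162.5625
  (14 - 30.25)^2 = 264.0625
  (29 - 30.25)^2 = 1.5625
  (6 - 30.25)^2 = 588.0625
  (44 - 30.25)^2 = 189.0625
  (4 - 30.25)^2 = 689.0625
Step 3: Sum of squared deviations = 4326.25
Step 4: Population variance = 4326.25 / 12 = 360.5208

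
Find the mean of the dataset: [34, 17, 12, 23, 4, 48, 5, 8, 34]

20.5556

Step 1: Sum all values: 34 + 17 + 12 + 23 + 4 + 48 + 5 + 8 + 34 = 185
Step 2: Count the number of values: n = 9
Step 3: Mean = sum / n = 185 / 9 = 20.5556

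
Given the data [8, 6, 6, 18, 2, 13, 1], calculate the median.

6

Step 1: Sort the data in ascending order: [1, 2, 6, 6, 8, 13, 18]
Step 2: The number of values is n = 7.
Step 3: Since n is odd, the median is the middle value at position 4: 6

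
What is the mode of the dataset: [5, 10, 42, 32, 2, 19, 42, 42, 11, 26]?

42

Step 1: Count the frequency of each value:
  2: appears 1 time(s)
  5: appears 1 time(s)
  10: appears 1 time(s)
  11: appears 1 time(s)
  19: appears 1 time(s)
  26: appears 1 time(s)
  32: appears 1 time(s)
  42: appears 3 time(s)
Step 2: The value 42 appears most frequently (3 times).
Step 3: Mode = 42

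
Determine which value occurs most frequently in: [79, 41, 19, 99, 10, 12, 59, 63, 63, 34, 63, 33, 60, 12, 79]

63

Step 1: Count the frequency of each value:
  10: appears 1 time(s)
  12: appears 2 time(s)
  19: appears 1 time(s)
  33: appears 1 time(s)
  34: appears 1 time(s)
  41: appears 1 time(s)
  59: appears 1 time(s)
  60: appears 1 time(s)
  63: appears 3 time(s)
  79: appears 2 time(s)
  99: appears 1 time(s)
Step 2: The value 63 appears most frequently (3 times).
Step 3: Mode = 63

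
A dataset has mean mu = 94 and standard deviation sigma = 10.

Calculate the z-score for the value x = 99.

0.5

Step 1: Recall the z-score formula: z = (x - mu) / sigma
Step 2: Substitute values: z = (99 - 94) / 10
Step 3: z = 5 / 10 = 0.5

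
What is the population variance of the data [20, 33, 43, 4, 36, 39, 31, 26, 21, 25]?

114.56

Step 1: Compute the mean: (20 + 33 + 43 + 4 + 36 + 39 + 31 + 26 + 21 + 25) / 10 = 27.8
Step 2: Compute squared deviations from the mean:
  (20 - 27.8)^2 = 60.84
  (33 - 27.8)^2 = 27.04
  (43 - 27.8)^2 = 231.04
  (4 - 27.8)^2 = 566.44
  (36 - 27.8)^2 = 67.24
  (39 - 27.8)^2 = 125.44
  (31 - 27.8)^2 = 10.24
  (26 - 27.8)^2 = 3.24
  (21 - 27.8)^2 = 46.24
  (25 - 27.8)^2 = 7.84
Step 3: Sum of squared deviations = 1145.6
Step 4: Population variance = 1145.6 / 10 = 114.56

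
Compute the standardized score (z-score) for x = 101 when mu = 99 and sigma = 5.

0.4

Step 1: Recall the z-score formula: z = (x - mu) / sigma
Step 2: Substitute values: z = (101 - 99) / 5
Step 3: z = 2 / 5 = 0.4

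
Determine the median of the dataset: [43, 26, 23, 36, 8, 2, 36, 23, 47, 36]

31

Step 1: Sort the data in ascending order: [2, 8, 23, 23, 26, 36, 36, 36, 43, 47]
Step 2: The number of values is n = 10.
Step 3: Since n is even, the median is the average of positions 5 and 6:
  Median = (26 + 36) / 2 = 31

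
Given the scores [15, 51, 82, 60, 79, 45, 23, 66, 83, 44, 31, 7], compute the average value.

48.8333

Step 1: Sum all values: 15 + 51 + 82 + 60 + 79 + 45 + 23 + 66 + 83 + 44 + 31 + 7 = 586
Step 2: Count the number of values: n = 12
Step 3: Mean = sum / n = 586 / 12 = 48.8333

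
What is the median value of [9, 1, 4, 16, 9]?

9

Step 1: Sort the data in ascending order: [1, 4, 9, 9, 16]
Step 2: The number of values is n = 5.
Step 3: Since n is odd, the median is the middle value at position 3: 9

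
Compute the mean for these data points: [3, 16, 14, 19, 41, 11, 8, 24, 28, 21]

18.5

Step 1: Sum all values: 3 + 16 + 14 + 19 + 41 + 11 + 8 + 24 + 28 + 21 = 185
Step 2: Count the number of values: n = 10
Step 3: Mean = sum / n = 185 / 10 = 18.5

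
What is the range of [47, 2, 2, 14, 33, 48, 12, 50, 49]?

48

Step 1: Identify the maximum value: max = 50
Step 2: Identify the minimum value: min = 2
Step 3: Range = max - min = 50 - 2 = 48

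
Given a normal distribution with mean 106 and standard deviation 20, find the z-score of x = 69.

-1.85

Step 1: Recall the z-score formula: z = (x - mu) / sigma
Step 2: Substitute values: z = (69 - 106) / 20
Step 3: z = -37 / 20 = -1.85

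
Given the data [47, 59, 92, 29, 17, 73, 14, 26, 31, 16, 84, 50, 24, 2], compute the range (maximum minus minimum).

90

Step 1: Identify the maximum value: max = 92
Step 2: Identify the minimum value: min = 2
Step 3: Range = max - min = 92 - 2 = 90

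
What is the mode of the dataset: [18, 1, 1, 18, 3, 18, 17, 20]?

18

Step 1: Count the frequency of each value:
  1: appears 2 time(s)
  3: appears 1 time(s)
  17: appears 1 time(s)
  18: appears 3 time(s)
  20: appears 1 time(s)
Step 2: The value 18 appears most frequently (3 times).
Step 3: Mode = 18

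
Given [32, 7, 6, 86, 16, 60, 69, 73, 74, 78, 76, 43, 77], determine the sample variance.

849.5897

Step 1: Compute the mean: (32 + 7 + 6 + 86 + 16 + 60 + 69 + 73 + 74 + 78 + 76 + 43 + 77) / 13 = 53.6154
Step 2: Compute squared deviations from the mean:
  (32 - 53.6154)^2 = 467.2249
  (7 - 53.6154)^2 = 2172.9941
  (6 - 53.6154)^2 = 2267.2249
  (86 - 53.6154)^2 = 1048.7633
  (16 - 53.6154)^2 = 1414.9172
  (60 - 53.6154)^2 = 40.7633
  (69 - 53.6154)^2 = 236.6864
  (73 - 53.6154)^2 = 375.7633
  (74 - 53.6154)^2 = 415.5325
  (78 - 53.6154)^2 = 594.6095
  (76 - 53.6154)^2 = 501.071
  (43 - 53.6154)^2 = 112.6864
  (77 - 53.6154)^2 = 546.8402
Step 3: Sum of squared deviations = 10195.0769
Step 4: Sample variance = 10195.0769 / 12 = 849.5897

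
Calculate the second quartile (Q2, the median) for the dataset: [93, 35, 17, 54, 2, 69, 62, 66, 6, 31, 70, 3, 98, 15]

44.5

Step 1: Sort the data: [2, 3, 6, 15, 17, 31, 35, 54, 62, 66, 69, 70, 93, 98]
Step 2: n = 14
Step 3: Q2 is the median. Since n is even, it is the average of the values at positions 7 and 8:
  Q2 = (35 + 54) / 2 = 44.5
Step 4: Q2 = 44.5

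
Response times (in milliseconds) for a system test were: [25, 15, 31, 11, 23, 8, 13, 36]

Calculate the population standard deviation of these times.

9.4174

Step 1: Compute the mean: 20.25
Step 2: Sum of squared deviations from the mean: 709.5
Step 3: Population variance = 709.5 / 8 = 88.6875
Step 4: Standard deviation = sqrt(88.6875) = 9.4174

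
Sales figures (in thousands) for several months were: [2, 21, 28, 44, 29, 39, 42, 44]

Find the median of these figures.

34

Step 1: Sort the data in ascending order: [2, 21, 28, 29, 39, 42, 44, 44]
Step 2: The number of values is n = 8.
Step 3: Since n is even, the median is the average of positions 4 and 5:
  Median = (29 + 39) / 2 = 34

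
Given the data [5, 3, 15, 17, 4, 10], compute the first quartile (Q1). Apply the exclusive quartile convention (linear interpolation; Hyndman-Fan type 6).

3.75

Step 1: Sort the data: [3, 4, 5, 10, 15, 17]
Step 2: n = 6
Step 3: Using the exclusive quartile method:
  Q1 = 3.75
  Q2 (median) = 7.5
  Q3 = 15.5
  IQR = Q3 - Q1 = 15.5 - 3.75 = 11.75
Step 4: Q1 = 3.75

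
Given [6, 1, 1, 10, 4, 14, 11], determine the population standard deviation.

4.7121

Step 1: Compute the mean: 6.7143
Step 2: Sum of squared deviations from the mean: 155.4286
Step 3: Population variance = 155.4286 / 7 = 22.2041
Step 4: Standard deviation = sqrt(22.2041) = 4.7121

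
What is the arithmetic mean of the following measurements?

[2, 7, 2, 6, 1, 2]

3.3333

Step 1: Sum all values: 2 + 7 + 2 + 6 + 1 + 2 = 20
Step 2: Count the number of values: n = 6
Step 3: Mean = sum / n = 20 / 6 = 3.3333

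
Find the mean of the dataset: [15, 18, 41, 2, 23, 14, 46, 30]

23.625

Step 1: Sum all values: 15 + 18 + 41 + 2 + 23 + 14 + 46 + 30 = 189
Step 2: Count the number of values: n = 8
Step 3: Mean = sum / n = 189 / 8 = 23.625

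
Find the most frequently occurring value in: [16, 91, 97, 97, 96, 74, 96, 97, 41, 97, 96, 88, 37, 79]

97

Step 1: Count the frequency of each value:
  16: appears 1 time(s)
  37: appears 1 time(s)
  41: appears 1 time(s)
  74: appears 1 time(s)
  79: appears 1 time(s)
  88: appears 1 time(s)
  91: appears 1 time(s)
  96: appears 3 time(s)
  97: appears 4 time(s)
Step 2: The value 97 appears most frequently (4 times).
Step 3: Mode = 97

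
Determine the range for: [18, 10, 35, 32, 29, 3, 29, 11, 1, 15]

34

Step 1: Identify the maximum value: max = 35
Step 2: Identify the minimum value: min = 1
Step 3: Range = max - min = 35 - 1 = 34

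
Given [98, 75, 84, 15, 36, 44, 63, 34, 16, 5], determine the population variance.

905.8

Step 1: Compute the mean: (98 + 75 + 84 + 15 + 36 + 44 + 63 + 34 + 16 + 5) / 10 = 47
Step 2: Compute squared deviations from the mean:
  (98 - 47)^2 = 2601
  (75 - 47)^2 = 784
  (84 - 47)^2 = 1369
  (15 - 47)^2 = 1024
  (36 - 47)^2 = 121
  (44 - 47)^2 = 9
  (63 - 47)^2 = 256
  (34 - 47)^2 = 169
  (16 - 47)^2 = 961
  (5 - 47)^2 = 1764
Step 3: Sum of squared deviations = 9058
Step 4: Population variance = 9058 / 10 = 905.8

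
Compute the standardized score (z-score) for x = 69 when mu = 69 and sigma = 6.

0

Step 1: Recall the z-score formula: z = (x - mu) / sigma
Step 2: Substitute values: z = (69 - 69) / 6
Step 3: z = 0 / 6 = 0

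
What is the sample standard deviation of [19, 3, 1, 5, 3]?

7.2938

Step 1: Compute the mean: 6.2
Step 2: Sum of squared deviations from the mean: 212.8
Step 3: Sample variance = 212.8 / 4 = 53.2
Step 4: Standard deviation = sqrt(53.2) = 7.2938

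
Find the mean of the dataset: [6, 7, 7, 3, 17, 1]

6.8333

Step 1: Sum all values: 6 + 7 + 7 + 3 + 17 + 1 = 41
Step 2: Count the number of values: n = 6
Step 3: Mean = sum / n = 41 / 6 = 6.8333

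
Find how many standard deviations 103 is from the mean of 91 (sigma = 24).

0.5

Step 1: Recall the z-score formula: z = (x - mu) / sigma
Step 2: Substitute values: z = (103 - 91) / 24
Step 3: z = 12 / 24 = 0.5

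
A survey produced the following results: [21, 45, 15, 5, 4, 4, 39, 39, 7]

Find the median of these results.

15

Step 1: Sort the data in ascending order: [4, 4, 5, 7, 15, 21, 39, 39, 45]
Step 2: The number of values is n = 9.
Step 3: Since n is odd, the median is the middle value at position 5: 15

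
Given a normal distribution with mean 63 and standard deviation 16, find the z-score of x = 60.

-0.1875

Step 1: Recall the z-score formula: z = (x - mu) / sigma
Step 2: Substitute values: z = (60 - 63) / 16
Step 3: z = -3 / 16 = -0.1875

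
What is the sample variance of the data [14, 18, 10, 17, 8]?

18.8

Step 1: Compute the mean: (14 + 18 + 10 + 17 + 8) / 5 = 13.4
Step 2: Compute squared deviations from the mean:
  (14 - 13.4)^2 = 0.36
  (18 - 13.4)^2 = 21.16
  (10 - 13.4)^2 = 11.56
  (17 - 13.4)^2 = 12.96
  (8 - 13.4)^2 = 29.16
Step 3: Sum of squared deviations = 75.2
Step 4: Sample variance = 75.2 / 4 = 18.8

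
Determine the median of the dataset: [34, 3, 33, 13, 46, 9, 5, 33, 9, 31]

22

Step 1: Sort the data in ascending order: [3, 5, 9, 9, 13, 31, 33, 33, 34, 46]
Step 2: The number of values is n = 10.
Step 3: Since n is even, the median is the average of positions 5 and 6:
  Median = (13 + 31) / 2 = 22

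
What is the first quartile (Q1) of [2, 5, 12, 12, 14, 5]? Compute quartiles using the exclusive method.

4.25

Step 1: Sort the data: [2, 5, 5, 12, 12, 14]
Step 2: n = 6
Step 3: Using the exclusive quartile method:
  Q1 = 4.25
  Q2 (median) = 8.5
  Q3 = 12.5
  IQR = Q3 - Q1 = 12.5 - 4.25 = 8.25
Step 4: Q1 = 4.25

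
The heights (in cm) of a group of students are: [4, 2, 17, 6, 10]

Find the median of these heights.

6

Step 1: Sort the data in ascending order: [2, 4, 6, 10, 17]
Step 2: The number of values is n = 5.
Step 3: Since n is odd, the median is the middle value at position 3: 6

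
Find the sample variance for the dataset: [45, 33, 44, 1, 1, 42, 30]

371.3333

Step 1: Compute the mean: (45 + 33 + 44 + 1 + 1 + 42 + 30) / 7 = 28
Step 2: Compute squared deviations from the mean:
  (45 - 28)^2 = 289
  (33 - 28)^2 = 25
  (44 - 28)^2 = 256
  (1 - 28)^2 = 729
  (1 - 28)^2 = 729
  (42 - 28)^2 = 196
  (30 - 28)^2 = 4
Step 3: Sum of squared deviations = 2228
Step 4: Sample variance = 2228 / 6 = 371.3333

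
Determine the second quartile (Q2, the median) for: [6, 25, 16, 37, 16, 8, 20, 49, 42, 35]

22.5

Step 1: Sort the data: [6, 8, 16, 16, 20, 25, 35, 37, 42, 49]
Step 2: n = 10
Step 3: Q2 is the median. Since n is even, it is the average of the values at positions 5 and 6:
  Q2 = (20 + 25) / 2 = 22.5
Step 4: Q2 = 22.5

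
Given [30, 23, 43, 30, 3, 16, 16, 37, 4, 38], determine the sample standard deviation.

14.0159

Step 1: Compute the mean: 24
Step 2: Sum of squared deviations from the mean: 1768
Step 3: Sample variance = 1768 / 9 = 196.4444
Step 4: Standard deviation = sqrt(196.4444) = 14.0159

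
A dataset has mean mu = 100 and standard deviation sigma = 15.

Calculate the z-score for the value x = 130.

2

Step 1: Recall the z-score formula: z = (x - mu) / sigma
Step 2: Substitute values: z = (130 - 100) / 15
Step 3: z = 30 / 15 = 2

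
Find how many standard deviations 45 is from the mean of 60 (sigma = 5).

-3

Step 1: Recall the z-score formula: z = (x - mu) / sigma
Step 2: Substitute values: z = (45 - 60) / 5
Step 3: z = -15 / 5 = -3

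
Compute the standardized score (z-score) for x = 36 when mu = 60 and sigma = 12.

-2

Step 1: Recall the z-score formula: z = (x - mu) / sigma
Step 2: Substitute values: z = (36 - 60) / 12
Step 3: z = -24 / 12 = -2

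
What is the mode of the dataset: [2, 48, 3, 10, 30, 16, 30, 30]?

30

Step 1: Count the frequency of each value:
  2: appears 1 time(s)
  3: appears 1 time(s)
  10: appears 1 time(s)
  16: appears 1 time(s)
  30: appears 3 time(s)
  48: appears 1 time(s)
Step 2: The value 30 appears most frequently (3 times).
Step 3: Mode = 30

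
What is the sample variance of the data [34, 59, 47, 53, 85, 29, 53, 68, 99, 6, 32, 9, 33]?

736.8974

Step 1: Compute the mean: (34 + 59 + 47 + 53 + 85 + 29 + 53 + 68 + 99 + 6 + 32 + 9 + 33) / 13 = 46.6923
Step 2: Compute squared deviations from the mean:
  (34 - 46.6923)^2 = 161.0947
  (59 - 46.6923)^2 = 151.4793
  (47 - 46.6923)^2 = 0.0947
  (53 - 46.6923)^2 = 39.787
  (85 - 46.6923)^2 = 1467.4793
  (29 - 46.6923)^2 = 313.0178
  (53 - 46.6923)^2 = 39.787
  (68 - 46.6923)^2 = 454.0178
  (99 - 46.6923)^2 = 2736.0947
  (6 - 46.6923)^2 = 1655.8639
  (32 - 46.6923)^2 = 215.8639
  (9 - 46.6923)^2 = 1420.7101
  (33 - 46.6923)^2 = 187.4793
Step 3: Sum of squared deviations = 8842.7692
Step 4: Sample variance = 8842.7692 / 12 = 736.8974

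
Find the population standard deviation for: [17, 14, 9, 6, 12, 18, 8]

4.2426

Step 1: Compute the mean: 12
Step 2: Sum of squared deviations from the mean: 126
Step 3: Population variance = 126 / 7 = 18
Step 4: Standard deviation = sqrt(18) = 4.2426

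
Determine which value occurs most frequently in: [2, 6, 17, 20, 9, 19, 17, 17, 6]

17

Step 1: Count the frequency of each value:
  2: appears 1 time(s)
  6: appears 2 time(s)
  9: appears 1 time(s)
  17: appears 3 time(s)
  19: appears 1 time(s)
  20: appears 1 time(s)
Step 2: The value 17 appears most frequently (3 times).
Step 3: Mode = 17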